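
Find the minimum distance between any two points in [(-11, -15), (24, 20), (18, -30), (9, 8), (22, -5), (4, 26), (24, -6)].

Computing all pairwise distances among 7 points:

d((-11, -15), (24, 20)) = 49.4975
d((-11, -15), (18, -30)) = 32.6497
d((-11, -15), (9, 8)) = 30.4795
d((-11, -15), (22, -5)) = 34.4819
d((-11, -15), (4, 26)) = 43.6578
d((-11, -15), (24, -6)) = 36.1386
d((24, 20), (18, -30)) = 50.3587
d((24, 20), (9, 8)) = 19.2094
d((24, 20), (22, -5)) = 25.0799
d((24, 20), (4, 26)) = 20.8806
d((24, 20), (24, -6)) = 26.0
d((18, -30), (9, 8)) = 39.0512
d((18, -30), (22, -5)) = 25.318
d((18, -30), (4, 26)) = 57.7235
d((18, -30), (24, -6)) = 24.7386
d((9, 8), (22, -5)) = 18.3848
d((9, 8), (4, 26)) = 18.6815
d((9, 8), (24, -6)) = 20.5183
d((22, -5), (4, 26)) = 35.8469
d((22, -5), (24, -6)) = 2.2361 <-- minimum
d((4, 26), (24, -6)) = 37.7359

Closest pair: (22, -5) and (24, -6) with distance 2.2361

The closest pair is (22, -5) and (24, -6) with Euclidean distance 2.2361. For 7 points, brute-force pairwise comparison is shown above. For large n, the divide-and-conquer algorithm (sort by x, recurse on halves, check the dividing strip) achieves O(n log n).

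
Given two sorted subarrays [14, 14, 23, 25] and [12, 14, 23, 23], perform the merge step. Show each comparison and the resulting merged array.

Merging process:

Compare 14 vs 12: take 12 from right. Merged: [12]
Compare 14 vs 14: take 14 from left. Merged: [12, 14]
Compare 14 vs 14: take 14 from left. Merged: [12, 14, 14]
Compare 23 vs 14: take 14 from right. Merged: [12, 14, 14, 14]
Compare 23 vs 23: take 23 from left. Merged: [12, 14, 14, 14, 23]
Compare 25 vs 23: take 23 from right. Merged: [12, 14, 14, 14, 23, 23]
Compare 25 vs 23: take 23 from right. Merged: [12, 14, 14, 14, 23, 23, 23]
Append remaining from left: [25]. Merged: [12, 14, 14, 14, 23, 23, 23, 25]

Final merged array: [12, 14, 14, 14, 23, 23, 23, 25]
Total comparisons: 7

The merged array is [12, 14, 14, 14, 23, 23, 23, 25], requiring 7 comparisons. The merge step runs in O(n) time where n is the total number of elements.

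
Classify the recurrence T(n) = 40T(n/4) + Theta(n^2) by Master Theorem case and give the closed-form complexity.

Master Theorem for T(n) = 40T(n/4) + O(n^2):

a = 40, b = 4, c = 2
log_b(a) = log_4(40) = 2.6610

Case 1: c = 2 < log_4(40) = 2.6610
T(n) = O(n^(log_4 40))

For T(n) = 40T(n/4) + O(n^2): log_4(40) = 2.6610. This is Case 1 of the Master Theorem (c < log_b(a), work dominated by leaves), giving O(n^(log_4 40)).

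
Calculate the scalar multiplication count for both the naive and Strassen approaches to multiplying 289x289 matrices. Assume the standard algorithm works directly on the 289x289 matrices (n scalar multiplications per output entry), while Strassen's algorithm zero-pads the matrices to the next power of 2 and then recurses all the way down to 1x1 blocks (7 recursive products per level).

Matrix multiplication for 289x289 matrices:

Strassen's algorithm requires power-of-2 dimensions. Pad 289x289 to 512x512 (next power of 2).

Standard algorithm: 289^3 = 24137569 multiplications
Strassen's algorithm: 7^(log2(512)) = 7^9 = 40353607 multiplications
Difference: 24137569 - 40353607 = -16216038 (Strassen uses MORE here due to padding overhead — for small or just-over-power-of-2 n, padding can outweigh the per-level savings)

Standard: 24137569 multiplications (289^3). Strassen: 40353607 multiplications (7^9, after padding to 512x512). Strassen reduces 8 recursive multiplications to 7 at each level.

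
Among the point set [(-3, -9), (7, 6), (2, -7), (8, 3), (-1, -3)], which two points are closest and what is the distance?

Computing all pairwise distances among 5 points:

d((-3, -9), (7, 6)) = 18.0278
d((-3, -9), (2, -7)) = 5.3852
d((-3, -9), (8, 3)) = 16.2788
d((-3, -9), (-1, -3)) = 6.3246
d((7, 6), (2, -7)) = 13.9284
d((7, 6), (8, 3)) = 3.1623 <-- minimum
d((7, 6), (-1, -3)) = 12.0416
d((2, -7), (8, 3)) = 11.6619
d((2, -7), (-1, -3)) = 5.0
d((8, 3), (-1, -3)) = 10.8167

Closest pair: (7, 6) and (8, 3) with distance 3.1623

The closest pair is (7, 6) and (8, 3) with Euclidean distance 3.1623. For 5 points, brute-force pairwise comparison is shown above. For large n, the divide-and-conquer algorithm (sort by x, recurse on halves, check the dividing strip) achieves O(n log n).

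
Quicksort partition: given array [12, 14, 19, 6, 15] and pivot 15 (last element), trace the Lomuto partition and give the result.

Lomuto partition with pivot = 15:

Initial array: [12, 14, 19, 6, 15]

arr[0]=12 <= 15: swap with position 0, array becomes [12, 14, 19, 6, 15]
arr[1]=14 <= 15: swap with position 1, array becomes [12, 14, 19, 6, 15]
arr[2]=19 > 15: no swap
arr[3]=6 <= 15: swap with position 2, array becomes [12, 14, 6, 19, 15]

Place pivot at position 3: [12, 14, 6, 15, 19]
Pivot position: 3

After partitioning with pivot 15, the array becomes [12, 14, 6, 15, 19]. The pivot is placed at index 3. All elements to the left of the pivot are <= 15, and all elements to the right are > 15.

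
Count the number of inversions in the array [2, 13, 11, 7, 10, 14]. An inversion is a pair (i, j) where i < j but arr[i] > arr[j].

Finding inversions in [2, 13, 11, 7, 10, 14]:

(1, 2): arr[1]=13 > arr[2]=11
(1, 3): arr[1]=13 > arr[3]=7
(1, 4): arr[1]=13 > arr[4]=10
(2, 3): arr[2]=11 > arr[3]=7
(2, 4): arr[2]=11 > arr[4]=10

Total inversions: 5

The array has 5 inversion(s): (1,2), (1,3), (1,4), (2,3), (2,4). Each pair (i,j) satisfies i < j and arr[i] > arr[j].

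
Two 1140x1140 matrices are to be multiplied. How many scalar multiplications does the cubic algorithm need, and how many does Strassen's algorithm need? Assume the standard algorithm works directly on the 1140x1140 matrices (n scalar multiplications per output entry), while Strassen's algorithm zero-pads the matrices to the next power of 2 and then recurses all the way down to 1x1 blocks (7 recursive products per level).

Matrix multiplication for 1140x1140 matrices:

Strassen's algorithm requires power-of-2 dimensions. Pad 1140x1140 to 2048x2048 (next power of 2).

Standard algorithm: 1140^3 = 1481544000 multiplications
Strassen's algorithm: 7^(log2(2048)) = 7^11 = 1977326743 multiplications
Difference: 1481544000 - 1977326743 = -495782743 (Strassen uses MORE here due to padding overhead — for small or just-over-power-of-2 n, padding can outweigh the per-level savings)

Standard: 1481544000 multiplications (1140^3). Strassen: 1977326743 multiplications (7^11, after padding to 2048x2048). Strassen reduces 8 recursive multiplications to 7 at each level.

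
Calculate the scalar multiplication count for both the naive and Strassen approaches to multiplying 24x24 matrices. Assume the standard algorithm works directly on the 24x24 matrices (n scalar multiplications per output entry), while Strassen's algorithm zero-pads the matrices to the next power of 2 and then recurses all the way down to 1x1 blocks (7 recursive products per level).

Matrix multiplication for 24x24 matrices:

Strassen's algorithm requires power-of-2 dimensions. Pad 24x24 to 32x32 (next power of 2).

Standard algorithm: 24^3 = 13824 multiplications
Strassen's algorithm: 7^(log2(32)) = 7^5 = 16807 multiplications
Difference: 13824 - 16807 = -2983 (Strassen uses MORE here due to padding overhead — for small or just-over-power-of-2 n, padding can outweigh the per-level savings)

Standard: 13824 multiplications (24^3). Strassen: 16807 multiplications (7^5, after padding to 32x32). Strassen reduces 8 recursive multiplications to 7 at each level.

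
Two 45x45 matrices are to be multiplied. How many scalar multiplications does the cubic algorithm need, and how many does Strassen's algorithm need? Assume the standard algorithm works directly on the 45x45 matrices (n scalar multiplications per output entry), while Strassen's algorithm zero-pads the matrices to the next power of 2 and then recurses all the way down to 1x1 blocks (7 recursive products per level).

Matrix multiplication for 45x45 matrices:

Strassen's algorithm requires power-of-2 dimensions. Pad 45x45 to 64x64 (next power of 2).

Standard algorithm: 45^3 = 91125 multiplications
Strassen's algorithm: 7^(log2(64)) = 7^6 = 117649 multiplications
Difference: 91125 - 117649 = -26524 (Strassen uses MORE here due to padding overhead — for small or just-over-power-of-2 n, padding can outweigh the per-level savings)

Standard: 91125 multiplications (45^3). Strassen: 117649 multiplications (7^6, after padding to 64x64). Strassen reduces 8 recursive multiplications to 7 at each level.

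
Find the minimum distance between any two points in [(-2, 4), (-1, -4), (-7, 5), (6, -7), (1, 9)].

Computing all pairwise distances among 5 points:

d((-2, 4), (-1, -4)) = 8.0623
d((-2, 4), (-7, 5)) = 5.099 <-- minimum
d((-2, 4), (6, -7)) = 13.6015
d((-2, 4), (1, 9)) = 5.831
d((-1, -4), (-7, 5)) = 10.8167
d((-1, -4), (6, -7)) = 7.6158
d((-1, -4), (1, 9)) = 13.1529
d((-7, 5), (6, -7)) = 17.6918
d((-7, 5), (1, 9)) = 8.9443
d((6, -7), (1, 9)) = 16.7631

Closest pair: (-2, 4) and (-7, 5) with distance 5.099

The closest pair is (-2, 4) and (-7, 5) with Euclidean distance 5.099. For 5 points, brute-force pairwise comparison is shown above. For large n, the divide-and-conquer algorithm (sort by x, recurse on halves, check the dividing strip) achieves O(n log n).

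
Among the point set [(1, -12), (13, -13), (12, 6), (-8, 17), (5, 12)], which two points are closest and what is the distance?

Computing all pairwise distances among 5 points:

d((1, -12), (13, -13)) = 12.0416
d((1, -12), (12, 6)) = 21.095
d((1, -12), (-8, 17)) = 30.3645
d((1, -12), (5, 12)) = 24.3311
d((13, -13), (12, 6)) = 19.0263
d((13, -13), (-8, 17)) = 36.6197
d((13, -13), (5, 12)) = 26.2488
d((12, 6), (-8, 17)) = 22.8254
d((12, 6), (5, 12)) = 9.2195 <-- minimum
d((-8, 17), (5, 12)) = 13.9284

Closest pair: (12, 6) and (5, 12) with distance 9.2195

The closest pair is (12, 6) and (5, 12) with Euclidean distance 9.2195. For 5 points, brute-force pairwise comparison is shown above. For large n, the divide-and-conquer algorithm (sort by x, recurse on halves, check the dividing strip) achieves O(n log n).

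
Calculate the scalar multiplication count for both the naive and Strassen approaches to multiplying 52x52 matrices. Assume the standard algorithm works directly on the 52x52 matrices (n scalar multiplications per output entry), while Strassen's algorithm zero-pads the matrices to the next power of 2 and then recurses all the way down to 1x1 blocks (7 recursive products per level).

Matrix multiplication for 52x52 matrices:

Strassen's algorithm requires power-of-2 dimensions. Pad 52x52 to 64x64 (next power of 2).

Standard algorithm: 52^3 = 140608 multiplications
Strassen's algorithm: 7^(log2(64)) = 7^6 = 117649 multiplications
Savings: 140608 - 117649 = 22959 multiplications

Standard: 140608 multiplications (52^3). Strassen: 117649 multiplications (7^6, after padding to 64x64). Strassen reduces 8 recursive multiplications to 7 at each level.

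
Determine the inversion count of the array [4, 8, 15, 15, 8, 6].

Finding inversions in [4, 8, 15, 15, 8, 6]:

(1, 5): arr[1]=8 > arr[5]=6
(2, 4): arr[2]=15 > arr[4]=8
(2, 5): arr[2]=15 > arr[5]=6
(3, 4): arr[3]=15 > arr[4]=8
(3, 5): arr[3]=15 > arr[5]=6
(4, 5): arr[4]=8 > arr[5]=6

Total inversions: 6

The array has 6 inversion(s): (1,5), (2,4), (2,5), (3,4), (3,5), (4,5). Each pair (i,j) satisfies i < j and arr[i] > arr[j].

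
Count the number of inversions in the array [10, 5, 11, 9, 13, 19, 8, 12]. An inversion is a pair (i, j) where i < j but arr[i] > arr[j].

Finding inversions in [10, 5, 11, 9, 13, 19, 8, 12]:

(0, 1): arr[0]=10 > arr[1]=5
(0, 3): arr[0]=10 > arr[3]=9
(0, 6): arr[0]=10 > arr[6]=8
(2, 3): arr[2]=11 > arr[3]=9
(2, 6): arr[2]=11 > arr[6]=8
(3, 6): arr[3]=9 > arr[6]=8
(4, 6): arr[4]=13 > arr[6]=8
(4, 7): arr[4]=13 > arr[7]=12
(5, 6): arr[5]=19 > arr[6]=8
(5, 7): arr[5]=19 > arr[7]=12

Total inversions: 10

The array has 10 inversion(s): (0,1), (0,3), (0,6), (2,3), (2,6), (3,6), (4,6), (4,7), (5,6), (5,7). Each pair (i,j) satisfies i < j and arr[i] > arr[j].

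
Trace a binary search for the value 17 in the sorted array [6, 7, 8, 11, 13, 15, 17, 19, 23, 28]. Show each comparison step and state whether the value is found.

Binary search for 17 in [6, 7, 8, 11, 13, 15, 17, 19, 23, 28]:

lo=0, hi=9, mid=4, arr[mid]=13 -> 13 < 17, search right half
lo=5, hi=9, mid=7, arr[mid]=19 -> 19 > 17, search left half
lo=5, hi=6, mid=5, arr[mid]=15 -> 15 < 17, search right half
lo=6, hi=6, mid=6, arr[mid]=17 -> Found target at index 6!

Binary search finds 17 at index 6 after 4 comparisons. The search repeatedly halves the search space by comparing with the middle element.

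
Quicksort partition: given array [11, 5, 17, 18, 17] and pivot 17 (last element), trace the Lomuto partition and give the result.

Lomuto partition with pivot = 17:

Initial array: [11, 5, 17, 18, 17]

arr[0]=11 <= 17: swap with position 0, array becomes [11, 5, 17, 18, 17]
arr[1]=5 <= 17: swap with position 1, array becomes [11, 5, 17, 18, 17]
arr[2]=17 <= 17: swap with position 2, array becomes [11, 5, 17, 18, 17]
arr[3]=18 > 17: no swap

Place pivot at position 3: [11, 5, 17, 17, 18]
Pivot position: 3

After partitioning with pivot 17, the array becomes [11, 5, 17, 17, 18]. The pivot is placed at index 3. All elements to the left of the pivot are <= 17, and all elements to the right are > 17.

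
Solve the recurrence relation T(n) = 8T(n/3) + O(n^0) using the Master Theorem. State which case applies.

Master Theorem for T(n) = 8T(n/3) + O(n^0):

a = 8, b = 3, c = 0
log_b(a) = log_3(8) = 1.8928

Case 1: c = 0 < log_3(8) = 1.8928
T(n) = O(n^(log_3 8))

For T(n) = 8T(n/3) + O(n^0): log_3(8) = 1.8928. This is Case 1 of the Master Theorem (c < log_b(a), work dominated by leaves), giving O(n^(log_3 8)).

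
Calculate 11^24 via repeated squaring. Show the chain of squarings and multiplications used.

Computing 11^24 by squaring (build up from 11^1; each line after the first costs one multiplication):

11^1 = 11
11^2 = (11^1)^2 = 11^2 = 121
11^3 = 11 * 11^2 = 11 * 121 = 1331
11^6 = (11^3)^2 = 1331^2 = 1771561
11^12 = (11^6)^2 = 1771561^2 = 3138428376721
11^24 = (11^12)^2 = 3138428376721^2 = 9849732675807611094711841

Result: 9849732675807611094711841
Multiplications needed: 5 (5 lines after 11^1)

11^24 = 9849732675807611094711841. Using exponentiation by squaring, this requires 5 multiplications. The key idea: if the exponent is even, square the half-power; if odd, multiply by the base once.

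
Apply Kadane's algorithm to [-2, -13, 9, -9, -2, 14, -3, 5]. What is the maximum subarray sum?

Using Kadane's algorithm on [-2, -13, 9, -9, -2, 14, -3, 5]:

Scanning through the array:
Position 1 (value -13): max_ending_here = -13, max_so_far = -2
Position 2 (value 9): max_ending_here = 9, max_so_far = 9
Position 3 (value -9): max_ending_here = 0, max_so_far = 9
Position 4 (value -2): max_ending_here = -2, max_so_far = 9
Position 5 (value 14): max_ending_here = 14, max_so_far = 14
Position 6 (value -3): max_ending_here = 11, max_so_far = 14
Position 7 (value 5): max_ending_here = 16, max_so_far = 16

Maximum subarray: [14, -3, 5]
Maximum sum: 16

The maximum subarray is [14, -3, 5] with sum 16. This subarray runs from index 5 to index 7.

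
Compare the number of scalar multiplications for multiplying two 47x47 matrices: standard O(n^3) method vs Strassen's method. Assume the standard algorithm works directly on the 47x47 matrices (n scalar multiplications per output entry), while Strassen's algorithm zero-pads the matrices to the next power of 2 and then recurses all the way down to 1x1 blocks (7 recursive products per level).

Matrix multiplication for 47x47 matrices:

Strassen's algorithm requires power-of-2 dimensions. Pad 47x47 to 64x64 (next power of 2).

Standard algorithm: 47^3 = 103823 multiplications
Strassen's algorithm: 7^(log2(64)) = 7^6 = 117649 multiplications
Difference: 103823 - 117649 = -13826 (Strassen uses MORE here due to padding overhead — for small or just-over-power-of-2 n, padding can outweigh the per-level savings)

Standard: 103823 multiplications (47^3). Strassen: 117649 multiplications (7^6, after padding to 64x64). Strassen reduces 8 recursive multiplications to 7 at each level.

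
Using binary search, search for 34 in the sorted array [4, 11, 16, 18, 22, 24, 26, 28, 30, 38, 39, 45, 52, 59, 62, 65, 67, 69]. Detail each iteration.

Binary search for 34 in [4, 11, 16, 18, 22, 24, 26, 28, 30, 38, 39, 45, 52, 59, 62, 65, 67, 69]:

lo=0, hi=17, mid=8, arr[mid]=30 -> 30 < 34, search right half
lo=9, hi=17, mid=13, arr[mid]=59 -> 59 > 34, search left half
lo=9, hi=12, mid=10, arr[mid]=39 -> 39 > 34, search left half
lo=9, hi=9, mid=9, arr[mid]=38 -> 38 > 34, search left half
lo=9 > hi=8, target 34 not found

Binary search determines that 34 is not in the array after 4 comparisons. The search space was exhausted without finding the target.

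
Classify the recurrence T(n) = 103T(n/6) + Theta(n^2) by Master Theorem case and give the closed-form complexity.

Master Theorem for T(n) = 103T(n/6) + O(n^2):

a = 103, b = 6, c = 2
log_b(a) = log_6(103) = 2.5867

Case 1: c = 2 < log_6(103) = 2.5867
T(n) = O(n^(log_6 103))

For T(n) = 103T(n/6) + O(n^2): log_6(103) = 2.5867. This is Case 1 of the Master Theorem (c < log_b(a), work dominated by leaves), giving O(n^(log_6 103)).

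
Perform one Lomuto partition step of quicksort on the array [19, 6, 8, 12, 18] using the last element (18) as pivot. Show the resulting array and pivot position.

Lomuto partition with pivot = 18:

Initial array: [19, 6, 8, 12, 18]

arr[0]=19 > 18: no swap
arr[1]=6 <= 18: swap with position 0, array becomes [6, 19, 8, 12, 18]
arr[2]=8 <= 18: swap with position 1, array becomes [6, 8, 19, 12, 18]
arr[3]=12 <= 18: swap with position 2, array becomes [6, 8, 12, 19, 18]

Place pivot at position 3: [6, 8, 12, 18, 19]
Pivot position: 3

After partitioning with pivot 18, the array becomes [6, 8, 12, 18, 19]. The pivot is placed at index 3. All elements to the left of the pivot are <= 18, and all elements to the right are > 18.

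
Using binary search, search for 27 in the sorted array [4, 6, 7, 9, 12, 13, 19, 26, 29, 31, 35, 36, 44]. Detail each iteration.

Binary search for 27 in [4, 6, 7, 9, 12, 13, 19, 26, 29, 31, 35, 36, 44]:

lo=0, hi=12, mid=6, arr[mid]=19 -> 19 < 27, search right half
lo=7, hi=12, mid=9, arr[mid]=31 -> 31 > 27, search left half
lo=7, hi=8, mid=7, arr[mid]=26 -> 26 < 27, search right half
lo=8, hi=8, mid=8, arr[mid]=29 -> 29 > 27, search left half
lo=8 > hi=7, target 27 not found

Binary search determines that 27 is not in the array after 4 comparisons. The search space was exhausted without finding the target.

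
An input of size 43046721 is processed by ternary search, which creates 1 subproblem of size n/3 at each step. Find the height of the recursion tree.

For divide and conquer with division factor 3:

Problem sizes at each level:
Level 0: 43046721
Level 1: 14348907
Level 2: 4782969
Level 3: 1594323
Level 4: 531441
Level 5: 177147
Level 6: 59049
Level 7: 19683
Level 8: 6561
Level 9: 2187
Level 10: 729
Level 11: 243
Level 12: 81
Level 13: 27
Level 14: 9
Level 15: 3
Level 16: 1

The root is level 0 and the size-1 base case is level 16 (the tree spans levels 0 through 16, i.e. 17 levels counting the root), so the depth is the number of divisions: log_3(43046721) = 16

The recursion tree depth is log_3(43046721) = 16. At each level, the problem size is divided by 3, so it takes 16 divisions to reduce to a base case of size 1. The algorithm makes 1 recursive call at each level.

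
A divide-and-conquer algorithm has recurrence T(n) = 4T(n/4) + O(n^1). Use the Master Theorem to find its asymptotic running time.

Master Theorem for T(n) = 4T(n/4) + O(n^1):

a = 4, b = 4, c = 1
log_b(a) = log_4(4) = 1.0000

Case 2: c = 1 = log_4(4) = 1.0000
T(n) = O(n^1 log n) = O(n log n)

For T(n) = 4T(n/4) + O(n^1): log_4(4) = 1.0000. This is Case 2 of the Master Theorem (c = log_b(a), equal work at all levels), giving O(n log n).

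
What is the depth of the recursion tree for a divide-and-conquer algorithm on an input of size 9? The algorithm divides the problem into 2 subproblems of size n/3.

For divide and conquer with division factor 3:

Problem sizes at each level:
Level 0: 9
Level 1: 3
Level 2: 1

The root is level 0 and the size-1 base case is level 2 (the tree spans levels 0 through 2, i.e. 3 levels counting the root), so the depth is the number of divisions: log_3(9) = 2

The recursion tree depth is log_3(9) = 2. At each level, the problem size is divided by 3, so it takes 2 divisions to reduce to a base case of size 1. The algorithm makes 2 recursive calls at each level.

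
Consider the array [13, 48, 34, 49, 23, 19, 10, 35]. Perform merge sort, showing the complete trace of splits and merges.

Merge sort trace:

Split: [13, 48, 34, 49, 23, 19, 10, 35] -> [13, 48, 34, 49] and [23, 19, 10, 35]
  Split: [13, 48, 34, 49] -> [13, 48] and [34, 49]
    Split: [13, 48] -> [13] and [48]
    Merge: [13] + [48] -> [13, 48]
    Split: [34, 49] -> [34] and [49]
    Merge: [34] + [49] -> [34, 49]
  Merge: [13, 48] + [34, 49] -> [13, 34, 48, 49]
  Split: [23, 19, 10, 35] -> [23, 19] and [10, 35]
    Split: [23, 19] -> [23] and [19]
    Merge: [23] + [19] -> [19, 23]
    Split: [10, 35] -> [10] and [35]
    Merge: [10] + [35] -> [10, 35]
  Merge: [19, 23] + [10, 35] -> [10, 19, 23, 35]
Merge: [13, 34, 48, 49] + [10, 19, 23, 35] -> [10, 13, 19, 23, 34, 35, 48, 49]

Final sorted array: [10, 13, 19, 23, 34, 35, 48, 49]

The merge sort proceeds by recursively splitting the array and merging sorted halves.
After all merges, the sorted array is [10, 13, 19, 23, 34, 35, 48, 49].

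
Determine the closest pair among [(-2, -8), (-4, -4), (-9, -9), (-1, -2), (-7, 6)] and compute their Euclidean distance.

Computing all pairwise distances among 5 points:

d((-2, -8), (-4, -4)) = 4.4721
d((-2, -8), (-9, -9)) = 7.0711
d((-2, -8), (-1, -2)) = 6.0828
d((-2, -8), (-7, 6)) = 14.8661
d((-4, -4), (-9, -9)) = 7.0711
d((-4, -4), (-1, -2)) = 3.6056 <-- minimum
d((-4, -4), (-7, 6)) = 10.4403
d((-9, -9), (-1, -2)) = 10.6301
d((-9, -9), (-7, 6)) = 15.1327
d((-1, -2), (-7, 6)) = 10.0

Closest pair: (-4, -4) and (-1, -2) with distance 3.6056

The closest pair is (-4, -4) and (-1, -2) with Euclidean distance 3.6056. For 5 points, brute-force pairwise comparison is shown above. For large n, the divide-and-conquer algorithm (sort by x, recurse on halves, check the dividing strip) achieves O(n log n).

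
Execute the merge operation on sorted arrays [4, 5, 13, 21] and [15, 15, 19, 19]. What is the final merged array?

Merging process:

Compare 4 vs 15: take 4 from left. Merged: [4]
Compare 5 vs 15: take 5 from left. Merged: [4, 5]
Compare 13 vs 15: take 13 from left. Merged: [4, 5, 13]
Compare 21 vs 15: take 15 from right. Merged: [4, 5, 13, 15]
Compare 21 vs 15: take 15 from right. Merged: [4, 5, 13, 15, 15]
Compare 21 vs 19: take 19 from right. Merged: [4, 5, 13, 15, 15, 19]
Compare 21 vs 19: take 19 from right. Merged: [4, 5, 13, 15, 15, 19, 19]
Append remaining from left: [21]. Merged: [4, 5, 13, 15, 15, 19, 19, 21]

Final merged array: [4, 5, 13, 15, 15, 19, 19, 21]
Total comparisons: 7

The merged array is [4, 5, 13, 15, 15, 19, 19, 21], requiring 7 comparisons. The merge step runs in O(n) time where n is the total number of elements.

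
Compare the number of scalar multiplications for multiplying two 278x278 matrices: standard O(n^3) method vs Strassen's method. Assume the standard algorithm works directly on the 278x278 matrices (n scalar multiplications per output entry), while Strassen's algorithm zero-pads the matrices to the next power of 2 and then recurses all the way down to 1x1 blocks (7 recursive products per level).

Matrix multiplication for 278x278 matrices:

Strassen's algorithm requires power-of-2 dimensions. Pad 278x278 to 512x512 (next power of 2).

Standard algorithm: 278^3 = 21484952 multiplications
Strassen's algorithm: 7^(log2(512)) = 7^9 = 40353607 multiplications
Difference: 21484952 - 40353607 = -18868655 (Strassen uses MORE here due to padding overhead — for small or just-over-power-of-2 n, padding can outweigh the per-level savings)

Standard: 21484952 multiplications (278^3). Strassen: 40353607 multiplications (7^9, after padding to 512x512). Strassen reduces 8 recursive multiplications to 7 at each level.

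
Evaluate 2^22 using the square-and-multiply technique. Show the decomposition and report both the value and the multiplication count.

Computing 2^22 by squaring (build up from 2^1; each line after the first costs one multiplication):

2^1 = 2
2^2 = (2^1)^2 = 2^2 = 4
2^4 = (2^2)^2 = 4^2 = 16
2^5 = 2 * 2^4 = 2 * 16 = 32
2^10 = (2^5)^2 = 32^2 = 1024
2^11 = 2 * 2^10 = 2 * 1024 = 2048
2^22 = (2^11)^2 = 2048^2 = 4194304

Result: 4194304
Multiplications needed: 6 (6 lines after 2^1)

2^22 = 4194304. Using exponentiation by squaring, this requires 6 multiplications. The key idea: if the exponent is even, square the half-power; if odd, multiply by the base once.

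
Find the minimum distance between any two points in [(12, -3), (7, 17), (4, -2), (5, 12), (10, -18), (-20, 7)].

Computing all pairwise distances among 6 points:

d((12, -3), (7, 17)) = 20.6155
d((12, -3), (4, -2)) = 8.0623
d((12, -3), (5, 12)) = 16.5529
d((12, -3), (10, -18)) = 15.1327
d((12, -3), (-20, 7)) = 33.5261
d((7, 17), (4, -2)) = 19.2354
d((7, 17), (5, 12)) = 5.3852 <-- minimum
d((7, 17), (10, -18)) = 35.1283
d((7, 17), (-20, 7)) = 28.7924
d((4, -2), (5, 12)) = 14.0357
d((4, -2), (10, -18)) = 17.088
d((4, -2), (-20, 7)) = 25.632
d((5, 12), (10, -18)) = 30.4138
d((5, 12), (-20, 7)) = 25.4951
d((10, -18), (-20, 7)) = 39.0512

Closest pair: (7, 17) and (5, 12) with distance 5.3852

The closest pair is (7, 17) and (5, 12) with Euclidean distance 5.3852. For 6 points, brute-force pairwise comparison is shown above. For large n, the divide-and-conquer algorithm (sort by x, recurse on halves, check the dividing strip) achieves O(n log n).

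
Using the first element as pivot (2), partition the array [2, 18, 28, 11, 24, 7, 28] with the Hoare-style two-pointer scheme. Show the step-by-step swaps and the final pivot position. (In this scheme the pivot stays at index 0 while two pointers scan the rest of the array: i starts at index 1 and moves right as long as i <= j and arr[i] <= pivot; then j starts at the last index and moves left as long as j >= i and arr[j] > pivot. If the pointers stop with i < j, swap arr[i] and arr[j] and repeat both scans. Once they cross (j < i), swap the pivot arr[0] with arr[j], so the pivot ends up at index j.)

Hoare-style two-pointer partition with pivot = 2:

Initial array: [2, 18, 28, 11, 24, 7, 28]

Pointers start at i = 1, j = 6.
i ends at 1, j ends at 0: the pointers have crossed (j < i), so scanning stops.

j = 0, so swapping arr[0] with arr[j] leaves the pivot at position 0: [2, 18, 28, 11, 24, 7, 28]
Pivot position: 0

After partitioning with pivot 2, the array becomes [2, 18, 28, 11, 24, 7, 28]. The pivot is placed at index 0. All elements to the left of the pivot are <= 2, and all elements to the right are > 2.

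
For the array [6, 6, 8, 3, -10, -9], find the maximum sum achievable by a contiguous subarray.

Using Kadane's algorithm on [6, 6, 8, 3, -10, -9]:

Scanning through the array:
Position 1 (value 6): max_ending_here = 12, max_so_far = 12
Position 2 (value 8): max_ending_here = 20, max_so_far = 20
Position 3 (value 3): max_ending_here = 23, max_so_far = 23
Position 4 (value -10): max_ending_here = 13, max_so_far = 23
Position 5 (value -9): max_ending_here = 4, max_so_far = 23

Maximum subarray: [6, 6, 8, 3]
Maximum sum: 23

The maximum subarray is [6, 6, 8, 3] with sum 23. This subarray runs from index 0 to index 3.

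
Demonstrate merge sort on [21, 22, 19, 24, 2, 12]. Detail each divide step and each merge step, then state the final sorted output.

Merge sort trace:

Split: [21, 22, 19, 24, 2, 12] -> [21, 22, 19] and [24, 2, 12]
  Split: [21, 22, 19] -> [21] and [22, 19]
    Split: [22, 19] -> [22] and [19]
    Merge: [22] + [19] -> [19, 22]
  Merge: [21] + [19, 22] -> [19, 21, 22]
  Split: [24, 2, 12] -> [24] and [2, 12]
    Split: [2, 12] -> [2] and [12]
    Merge: [2] + [12] -> [2, 12]
  Merge: [24] + [2, 12] -> [2, 12, 24]
Merge: [19, 21, 22] + [2, 12, 24] -> [2, 12, 19, 21, 22, 24]

Final sorted array: [2, 12, 19, 21, 22, 24]

The merge sort proceeds by recursively splitting the array and merging sorted halves.
After all merges, the sorted array is [2, 12, 19, 21, 22, 24].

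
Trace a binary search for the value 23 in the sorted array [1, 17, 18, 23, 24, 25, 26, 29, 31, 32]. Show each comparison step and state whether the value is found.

Binary search for 23 in [1, 17, 18, 23, 24, 25, 26, 29, 31, 32]:

lo=0, hi=9, mid=4, arr[mid]=24 -> 24 > 23, search left half
lo=0, hi=3, mid=1, arr[mid]=17 -> 17 < 23, search right half
lo=2, hi=3, mid=2, arr[mid]=18 -> 18 < 23, search right half
lo=3, hi=3, mid=3, arr[mid]=23 -> Found target at index 3!

Binary search finds 23 at index 3 after 4 comparisons. The search repeatedly halves the search space by comparing with the middle element.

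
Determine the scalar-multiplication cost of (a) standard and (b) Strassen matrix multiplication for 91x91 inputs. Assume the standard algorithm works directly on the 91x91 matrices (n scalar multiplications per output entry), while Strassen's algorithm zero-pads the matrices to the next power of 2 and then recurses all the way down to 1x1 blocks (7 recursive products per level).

Matrix multiplication for 91x91 matrices:

Strassen's algorithm requires power-of-2 dimensions. Pad 91x91 to 128x128 (next power of 2).

Standard algorithm: 91^3 = 753571 multiplications
Strassen's algorithm: 7^(log2(128)) = 7^7 = 823543 multiplications
Difference: 753571 - 823543 = -69972 (Strassen uses MORE here due to padding overhead — for small or just-over-power-of-2 n, padding can outweigh the per-level savings)

Standard: 753571 multiplications (91^3). Strassen: 823543 multiplications (7^7, after padding to 128x128). Strassen reduces 8 recursive multiplications to 7 at each level.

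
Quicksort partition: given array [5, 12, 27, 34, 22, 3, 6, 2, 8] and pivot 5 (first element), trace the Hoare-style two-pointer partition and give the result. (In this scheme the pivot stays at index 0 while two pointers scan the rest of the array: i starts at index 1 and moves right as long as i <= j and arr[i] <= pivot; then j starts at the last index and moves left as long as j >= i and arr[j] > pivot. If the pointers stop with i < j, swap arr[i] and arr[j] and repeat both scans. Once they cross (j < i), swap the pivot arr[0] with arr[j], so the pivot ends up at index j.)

Hoare-style two-pointer partition with pivot = 5:

Initial array: [5, 12, 27, 34, 22, 3, 6, 2, 8]

Pointers start at i = 1, j = 8.
i stops at index 1 (arr[1]=12 > 5), j stops at index 7 (arr[7]=2 <= 5): swap arr[1] and arr[7], array becomes [5, 2, 27, 34, 22, 3, 6, 12, 8]
i stops at index 2 (arr[2]=27 > 5), j stops at index 5 (arr[5]=3 <= 5): swap arr[2] and arr[5], array becomes [5, 2, 3, 34, 22, 27, 6, 12, 8]
i ends at 3, j ends at 2: the pointers have crossed (j < i), so scanning stops.

Swap pivot arr[0] with arr[2] to place pivot at position 2: [3, 2, 5, 34, 22, 27, 6, 12, 8]
Pivot position: 2

After partitioning with pivot 5, the array becomes [3, 2, 5, 34, 22, 27, 6, 12, 8]. The pivot is placed at index 2. All elements to the left of the pivot are <= 5, and all elements to the right are > 5.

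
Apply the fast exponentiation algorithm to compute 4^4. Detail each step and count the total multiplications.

Computing 4^4 by squaring (build up from 4^1; each line after the first costs one multiplication):

4^1 = 4
4^2 = (4^1)^2 = 4^2 = 16
4^4 = (4^2)^2 = 16^2 = 256

Result: 256
Multiplications needed: 2 (2 lines after 4^1)

4^4 = 256. Using exponentiation by squaring, this requires 2 multiplications. The key idea: if the exponent is even, square the half-power; if odd, multiply by the base once.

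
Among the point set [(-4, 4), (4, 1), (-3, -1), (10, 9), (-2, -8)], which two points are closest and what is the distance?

Computing all pairwise distances among 5 points:

d((-4, 4), (4, 1)) = 8.544
d((-4, 4), (-3, -1)) = 5.099 <-- minimum
d((-4, 4), (10, 9)) = 14.8661
d((-4, 4), (-2, -8)) = 12.1655
d((4, 1), (-3, -1)) = 7.2801
d((4, 1), (10, 9)) = 10.0
d((4, 1), (-2, -8)) = 10.8167
d((-3, -1), (10, 9)) = 16.4012
d((-3, -1), (-2, -8)) = 7.0711
d((10, 9), (-2, -8)) = 20.8087

Closest pair: (-4, 4) and (-3, -1) with distance 5.099

The closest pair is (-4, 4) and (-3, -1) with Euclidean distance 5.099. For 5 points, brute-force pairwise comparison is shown above. For large n, the divide-and-conquer algorithm (sort by x, recurse on halves, check the dividing strip) achieves O(n log n).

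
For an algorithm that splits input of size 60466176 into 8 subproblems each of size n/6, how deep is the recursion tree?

For divide and conquer with division factor 6:

Problem sizes at each level:
Level 0: 60466176
Level 1: 10077696
Level 2: 1679616
Level 3: 279936
Level 4: 46656
Level 5: 7776
Level 6: 1296
Level 7: 216
Level 8: 36
Level 9: 6
Level 10: 1

The root is level 0 and the size-1 base case is level 10 (the tree spans levels 0 through 10, i.e. 11 levels counting the root), so the depth is the number of divisions: log_6(60466176) = 10

The recursion tree depth is log_6(60466176) = 10. At each level, the problem size is divided by 6, so it takes 10 divisions to reduce to a base case of size 1. The algorithm makes 8 recursive calls at each level.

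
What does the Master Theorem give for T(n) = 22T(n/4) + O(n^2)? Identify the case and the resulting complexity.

Master Theorem for T(n) = 22T(n/4) + O(n^2):

a = 22, b = 4, c = 2
log_b(a) = log_4(22) = 2.2297

Case 1: c = 2 < log_4(22) = 2.2297
T(n) = O(n^(log_4 22))

For T(n) = 22T(n/4) + O(n^2): log_4(22) = 2.2297. This is Case 1 of the Master Theorem (c < log_b(a), work dominated by leaves), giving O(n^(log_4 22)).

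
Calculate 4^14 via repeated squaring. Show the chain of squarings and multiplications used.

Computing 4^14 by squaring (build up from 4^1; each line after the first costs one multiplication):

4^1 = 4
4^2 = (4^1)^2 = 4^2 = 16
4^3 = 4 * 4^2 = 4 * 16 = 64
4^6 = (4^3)^2 = 64^2 = 4096
4^7 = 4 * 4^6 = 4 * 4096 = 16384
4^14 = (4^7)^2 = 16384^2 = 268435456

Result: 268435456
Multiplications needed: 5 (5 lines after 4^1)

4^14 = 268435456. Using exponentiation by squaring, this requires 5 multiplications. The key idea: if the exponent is even, square the half-power; if odd, multiply by the base once.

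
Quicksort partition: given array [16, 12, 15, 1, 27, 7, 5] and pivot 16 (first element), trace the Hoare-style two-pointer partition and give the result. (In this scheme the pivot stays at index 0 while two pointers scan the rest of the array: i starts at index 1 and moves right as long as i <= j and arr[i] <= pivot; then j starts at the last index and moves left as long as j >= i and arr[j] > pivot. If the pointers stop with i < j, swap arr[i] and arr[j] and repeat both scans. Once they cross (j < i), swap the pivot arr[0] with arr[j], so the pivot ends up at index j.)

Hoare-style two-pointer partition with pivot = 16:

Initial array: [16, 12, 15, 1, 27, 7, 5]

Pointers start at i = 1, j = 6.
i stops at index 4 (arr[4]=27 > 16), j stops at index 6 (arr[6]=5 <= 16): swap arr[4] and arr[6], array becomes [16, 12, 15, 1, 5, 7, 27]
i ends at 6, j ends at 5: the pointers have crossed (j < i), so scanning stops.

Swap pivot arr[0] with arr[5] to place pivot at position 5: [7, 12, 15, 1, 5, 16, 27]
Pivot position: 5

After partitioning with pivot 16, the array becomes [7, 12, 15, 1, 5, 16, 27]. The pivot is placed at index 5. All elements to the left of the pivot are <= 16, and all elements to the right are > 16.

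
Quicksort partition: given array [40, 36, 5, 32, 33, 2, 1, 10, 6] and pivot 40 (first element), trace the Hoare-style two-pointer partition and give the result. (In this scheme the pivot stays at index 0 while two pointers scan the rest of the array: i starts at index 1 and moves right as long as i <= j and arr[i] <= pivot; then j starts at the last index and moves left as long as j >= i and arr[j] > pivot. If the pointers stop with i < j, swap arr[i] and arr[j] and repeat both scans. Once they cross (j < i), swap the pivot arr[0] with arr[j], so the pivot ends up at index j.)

Hoare-style two-pointer partition with pivot = 40:

Initial array: [40, 36, 5, 32, 33, 2, 1, 10, 6]

Pointers start at i = 1, j = 8.
i ends at 9, j ends at 8: the pointers have crossed (j < i), so scanning stops.

Swap pivot arr[0] with arr[8] to place pivot at position 8: [6, 36, 5, 32, 33, 2, 1, 10, 40]
Pivot position: 8

After partitioning with pivot 40, the array becomes [6, 36, 5, 32, 33, 2, 1, 10, 40]. The pivot is placed at index 8. All elements to the left of the pivot are <= 40, and all elements to the right are > 40.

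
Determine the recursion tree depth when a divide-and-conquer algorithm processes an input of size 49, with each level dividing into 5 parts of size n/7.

For divide and conquer with division factor 7:

Problem sizes at each level:
Level 0: 49
Level 1: 7
Level 2: 1

The root is level 0 and the size-1 base case is level 2 (the tree spans levels 0 through 2, i.e. 3 levels counting the root), so the depth is the number of divisions: log_7(49) = 2

The recursion tree depth is log_7(49) = 2. At each level, the problem size is divided by 7, so it takes 2 divisions to reduce to a base case of size 1. The algorithm makes 5 recursive calls at each level.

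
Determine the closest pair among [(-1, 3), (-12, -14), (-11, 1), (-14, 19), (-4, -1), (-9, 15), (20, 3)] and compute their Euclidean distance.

Computing all pairwise distances among 7 points:

d((-1, 3), (-12, -14)) = 20.2485
d((-1, 3), (-11, 1)) = 10.198
d((-1, 3), (-14, 19)) = 20.6155
d((-1, 3), (-4, -1)) = 5.0 <-- minimum
d((-1, 3), (-9, 15)) = 14.4222
d((-1, 3), (20, 3)) = 21.0
d((-12, -14), (-11, 1)) = 15.0333
d((-12, -14), (-14, 19)) = 33.0606
d((-12, -14), (-4, -1)) = 15.2643
d((-12, -14), (-9, 15)) = 29.1548
d((-12, -14), (20, 3)) = 36.2353
d((-11, 1), (-14, 19)) = 18.2483
d((-11, 1), (-4, -1)) = 7.2801
d((-11, 1), (-9, 15)) = 14.1421
d((-11, 1), (20, 3)) = 31.0644
d((-14, 19), (-4, -1)) = 22.3607
d((-14, 19), (-9, 15)) = 6.4031
d((-14, 19), (20, 3)) = 37.5766
d((-4, -1), (-9, 15)) = 16.7631
d((-4, -1), (20, 3)) = 24.3311
d((-9, 15), (20, 3)) = 31.3847

Closest pair: (-1, 3) and (-4, -1) with distance 5.0

The closest pair is (-1, 3) and (-4, -1) with Euclidean distance 5.0. For 7 points, brute-force pairwise comparison is shown above. For large n, the divide-and-conquer algorithm (sort by x, recurse on halves, check the dividing strip) achieves O(n log n).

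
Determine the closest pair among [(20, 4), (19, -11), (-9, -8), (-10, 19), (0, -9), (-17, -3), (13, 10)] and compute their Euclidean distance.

Computing all pairwise distances among 7 points:

d((20, 4), (19, -11)) = 15.0333
d((20, 4), (-9, -8)) = 31.3847
d((20, 4), (-10, 19)) = 33.541
d((20, 4), (0, -9)) = 23.8537
d((20, 4), (-17, -3)) = 37.6563
d((20, 4), (13, 10)) = 9.2195
d((19, -11), (-9, -8)) = 28.1603
d((19, -11), (-10, 19)) = 41.7253
d((19, -11), (0, -9)) = 19.105
d((19, -11), (-17, -3)) = 36.8782
d((19, -11), (13, 10)) = 21.8403
d((-9, -8), (-10, 19)) = 27.0185
d((-9, -8), (0, -9)) = 9.0554 <-- minimum
d((-9, -8), (-17, -3)) = 9.434
d((-9, -8), (13, 10)) = 28.4253
d((-10, 19), (0, -9)) = 29.7321
d((-10, 19), (-17, -3)) = 23.0868
d((-10, 19), (13, 10)) = 24.6982
d((0, -9), (-17, -3)) = 18.0278
d((0, -9), (13, 10)) = 23.0217
d((-17, -3), (13, 10)) = 32.6956

Closest pair: (-9, -8) and (0, -9) with distance 9.0554

The closest pair is (-9, -8) and (0, -9) with Euclidean distance 9.0554. For 7 points, brute-force pairwise comparison is shown above. For large n, the divide-and-conquer algorithm (sort by x, recurse on halves, check the dividing strip) achieves O(n log n).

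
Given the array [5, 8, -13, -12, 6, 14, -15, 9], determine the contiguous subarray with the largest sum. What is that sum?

Using Kadane's algorithm on [5, 8, -13, -12, 6, 14, -15, 9]:

Scanning through the array:
Position 1 (value 8): max_ending_here = 13, max_so_far = 13
Position 2 (value -13): max_ending_here = 0, max_so_far = 13
Position 3 (value -12): max_ending_here = -12, max_so_far = 13
Position 4 (value 6): max_ending_here = 6, max_so_far = 13
Position 5 (value 14): max_ending_here = 20, max_so_far = 20
Position 6 (value -15): max_ending_here = 5, max_so_far = 20
Position 7 (value 9): max_ending_here = 14, max_so_far = 20

Maximum subarray: [6, 14]
Maximum sum: 20

The maximum subarray is [6, 14] with sum 20. This subarray runs from index 4 to index 5.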